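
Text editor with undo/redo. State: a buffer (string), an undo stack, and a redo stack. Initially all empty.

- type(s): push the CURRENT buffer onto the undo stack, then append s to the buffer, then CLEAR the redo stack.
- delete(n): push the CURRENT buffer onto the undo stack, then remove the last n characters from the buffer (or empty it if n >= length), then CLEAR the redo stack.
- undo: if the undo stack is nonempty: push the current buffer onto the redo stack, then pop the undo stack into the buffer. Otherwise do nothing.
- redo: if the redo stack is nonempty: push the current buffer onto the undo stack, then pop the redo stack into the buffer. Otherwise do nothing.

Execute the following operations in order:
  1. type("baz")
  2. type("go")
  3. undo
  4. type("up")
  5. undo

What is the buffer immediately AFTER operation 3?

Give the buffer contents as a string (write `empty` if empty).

After op 1 (type): buf='baz' undo_depth=1 redo_depth=0
After op 2 (type): buf='bazgo' undo_depth=2 redo_depth=0
After op 3 (undo): buf='baz' undo_depth=1 redo_depth=1

Answer: baz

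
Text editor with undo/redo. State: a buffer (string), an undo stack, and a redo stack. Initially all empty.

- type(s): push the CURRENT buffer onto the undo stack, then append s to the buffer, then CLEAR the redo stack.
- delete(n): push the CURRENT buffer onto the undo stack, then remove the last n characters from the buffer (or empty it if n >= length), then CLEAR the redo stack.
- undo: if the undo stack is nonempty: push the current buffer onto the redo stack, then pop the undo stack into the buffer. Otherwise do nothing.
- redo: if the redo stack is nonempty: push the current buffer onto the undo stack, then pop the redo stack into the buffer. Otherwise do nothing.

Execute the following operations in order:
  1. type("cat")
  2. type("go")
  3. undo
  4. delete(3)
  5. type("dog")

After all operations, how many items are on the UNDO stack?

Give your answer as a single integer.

After op 1 (type): buf='cat' undo_depth=1 redo_depth=0
After op 2 (type): buf='catgo' undo_depth=2 redo_depth=0
After op 3 (undo): buf='cat' undo_depth=1 redo_depth=1
After op 4 (delete): buf='(empty)' undo_depth=2 redo_depth=0
After op 5 (type): buf='dog' undo_depth=3 redo_depth=0

Answer: 3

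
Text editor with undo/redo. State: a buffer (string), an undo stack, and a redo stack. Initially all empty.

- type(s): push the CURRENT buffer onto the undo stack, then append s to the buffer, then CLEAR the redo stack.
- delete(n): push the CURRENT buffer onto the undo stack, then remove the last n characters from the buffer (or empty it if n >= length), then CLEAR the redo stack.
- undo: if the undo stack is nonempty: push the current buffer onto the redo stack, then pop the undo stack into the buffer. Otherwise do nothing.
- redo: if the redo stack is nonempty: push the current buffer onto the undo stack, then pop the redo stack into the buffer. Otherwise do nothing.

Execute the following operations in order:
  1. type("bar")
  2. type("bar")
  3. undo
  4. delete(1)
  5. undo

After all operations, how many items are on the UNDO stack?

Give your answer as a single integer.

Answer: 1

Derivation:
After op 1 (type): buf='bar' undo_depth=1 redo_depth=0
After op 2 (type): buf='barbar' undo_depth=2 redo_depth=0
After op 3 (undo): buf='bar' undo_depth=1 redo_depth=1
After op 4 (delete): buf='ba' undo_depth=2 redo_depth=0
After op 5 (undo): buf='bar' undo_depth=1 redo_depth=1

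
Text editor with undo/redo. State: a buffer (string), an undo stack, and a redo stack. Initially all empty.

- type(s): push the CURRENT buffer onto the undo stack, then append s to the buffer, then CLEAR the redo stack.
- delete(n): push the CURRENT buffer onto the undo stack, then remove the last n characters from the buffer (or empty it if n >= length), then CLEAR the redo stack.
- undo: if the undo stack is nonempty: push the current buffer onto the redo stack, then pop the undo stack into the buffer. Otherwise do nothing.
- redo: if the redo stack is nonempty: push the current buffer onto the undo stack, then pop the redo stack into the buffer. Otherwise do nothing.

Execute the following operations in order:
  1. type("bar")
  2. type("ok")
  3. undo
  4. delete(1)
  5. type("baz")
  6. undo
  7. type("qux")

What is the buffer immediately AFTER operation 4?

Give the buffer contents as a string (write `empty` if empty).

After op 1 (type): buf='bar' undo_depth=1 redo_depth=0
After op 2 (type): buf='barok' undo_depth=2 redo_depth=0
After op 3 (undo): buf='bar' undo_depth=1 redo_depth=1
After op 4 (delete): buf='ba' undo_depth=2 redo_depth=0

Answer: ba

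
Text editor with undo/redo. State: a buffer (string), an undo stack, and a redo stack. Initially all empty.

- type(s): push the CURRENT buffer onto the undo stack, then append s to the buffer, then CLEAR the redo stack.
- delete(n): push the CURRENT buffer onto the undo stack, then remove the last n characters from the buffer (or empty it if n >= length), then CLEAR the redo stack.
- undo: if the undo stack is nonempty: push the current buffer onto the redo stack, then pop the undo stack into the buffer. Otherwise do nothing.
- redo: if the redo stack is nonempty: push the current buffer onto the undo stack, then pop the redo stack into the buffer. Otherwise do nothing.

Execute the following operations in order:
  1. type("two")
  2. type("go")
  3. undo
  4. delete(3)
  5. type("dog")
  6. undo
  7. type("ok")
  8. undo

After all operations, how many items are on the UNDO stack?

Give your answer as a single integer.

After op 1 (type): buf='two' undo_depth=1 redo_depth=0
After op 2 (type): buf='twogo' undo_depth=2 redo_depth=0
After op 3 (undo): buf='two' undo_depth=1 redo_depth=1
After op 4 (delete): buf='(empty)' undo_depth=2 redo_depth=0
After op 5 (type): buf='dog' undo_depth=3 redo_depth=0
After op 6 (undo): buf='(empty)' undo_depth=2 redo_depth=1
After op 7 (type): buf='ok' undo_depth=3 redo_depth=0
After op 8 (undo): buf='(empty)' undo_depth=2 redo_depth=1

Answer: 2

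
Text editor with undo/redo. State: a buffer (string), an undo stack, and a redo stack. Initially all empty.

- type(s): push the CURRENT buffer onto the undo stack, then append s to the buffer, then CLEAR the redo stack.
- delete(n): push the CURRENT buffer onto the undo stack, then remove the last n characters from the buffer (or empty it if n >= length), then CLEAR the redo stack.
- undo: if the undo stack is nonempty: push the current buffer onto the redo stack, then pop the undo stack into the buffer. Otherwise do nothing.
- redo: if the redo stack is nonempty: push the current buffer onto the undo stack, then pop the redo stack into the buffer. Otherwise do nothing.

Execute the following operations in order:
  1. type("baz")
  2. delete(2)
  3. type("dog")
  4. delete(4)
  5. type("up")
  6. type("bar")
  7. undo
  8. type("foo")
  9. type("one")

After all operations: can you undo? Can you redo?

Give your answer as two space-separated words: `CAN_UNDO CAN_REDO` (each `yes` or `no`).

After op 1 (type): buf='baz' undo_depth=1 redo_depth=0
After op 2 (delete): buf='b' undo_depth=2 redo_depth=0
After op 3 (type): buf='bdog' undo_depth=3 redo_depth=0
After op 4 (delete): buf='(empty)' undo_depth=4 redo_depth=0
After op 5 (type): buf='up' undo_depth=5 redo_depth=0
After op 6 (type): buf='upbar' undo_depth=6 redo_depth=0
After op 7 (undo): buf='up' undo_depth=5 redo_depth=1
After op 8 (type): buf='upfoo' undo_depth=6 redo_depth=0
After op 9 (type): buf='upfooone' undo_depth=7 redo_depth=0

Answer: yes no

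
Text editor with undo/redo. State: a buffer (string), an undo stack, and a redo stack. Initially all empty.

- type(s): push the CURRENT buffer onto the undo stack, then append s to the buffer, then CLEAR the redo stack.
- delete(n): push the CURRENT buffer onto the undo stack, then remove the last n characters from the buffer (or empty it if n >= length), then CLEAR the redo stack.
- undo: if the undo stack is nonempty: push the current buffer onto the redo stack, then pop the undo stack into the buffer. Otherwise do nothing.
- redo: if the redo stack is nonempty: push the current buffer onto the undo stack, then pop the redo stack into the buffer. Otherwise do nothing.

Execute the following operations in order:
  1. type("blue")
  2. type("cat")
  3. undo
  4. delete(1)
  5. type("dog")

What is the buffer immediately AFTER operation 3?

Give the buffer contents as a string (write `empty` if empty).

After op 1 (type): buf='blue' undo_depth=1 redo_depth=0
After op 2 (type): buf='bluecat' undo_depth=2 redo_depth=0
After op 3 (undo): buf='blue' undo_depth=1 redo_depth=1

Answer: blue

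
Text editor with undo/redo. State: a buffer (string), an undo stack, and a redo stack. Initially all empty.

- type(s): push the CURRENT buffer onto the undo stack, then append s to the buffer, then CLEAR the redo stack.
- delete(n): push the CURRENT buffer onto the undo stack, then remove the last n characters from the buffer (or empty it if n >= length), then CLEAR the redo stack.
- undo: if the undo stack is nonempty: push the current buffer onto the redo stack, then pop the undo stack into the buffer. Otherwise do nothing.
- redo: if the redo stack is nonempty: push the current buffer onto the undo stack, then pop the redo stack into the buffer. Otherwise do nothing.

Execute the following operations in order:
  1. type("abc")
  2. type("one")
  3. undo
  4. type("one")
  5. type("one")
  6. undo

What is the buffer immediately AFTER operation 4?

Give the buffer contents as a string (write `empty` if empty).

Answer: abcone

Derivation:
After op 1 (type): buf='abc' undo_depth=1 redo_depth=0
After op 2 (type): buf='abcone' undo_depth=2 redo_depth=0
After op 3 (undo): buf='abc' undo_depth=1 redo_depth=1
After op 4 (type): buf='abcone' undo_depth=2 redo_depth=0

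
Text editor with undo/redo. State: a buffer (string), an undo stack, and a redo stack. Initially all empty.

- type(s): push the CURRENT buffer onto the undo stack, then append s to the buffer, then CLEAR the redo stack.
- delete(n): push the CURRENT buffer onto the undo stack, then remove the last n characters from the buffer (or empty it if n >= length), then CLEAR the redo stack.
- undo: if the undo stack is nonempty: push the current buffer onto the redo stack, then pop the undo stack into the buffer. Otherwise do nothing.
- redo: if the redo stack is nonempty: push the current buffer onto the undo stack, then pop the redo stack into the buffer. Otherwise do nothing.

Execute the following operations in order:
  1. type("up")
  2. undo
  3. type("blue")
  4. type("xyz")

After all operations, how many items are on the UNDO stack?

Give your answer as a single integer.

After op 1 (type): buf='up' undo_depth=1 redo_depth=0
After op 2 (undo): buf='(empty)' undo_depth=0 redo_depth=1
After op 3 (type): buf='blue' undo_depth=1 redo_depth=0
After op 4 (type): buf='bluexyz' undo_depth=2 redo_depth=0

Answer: 2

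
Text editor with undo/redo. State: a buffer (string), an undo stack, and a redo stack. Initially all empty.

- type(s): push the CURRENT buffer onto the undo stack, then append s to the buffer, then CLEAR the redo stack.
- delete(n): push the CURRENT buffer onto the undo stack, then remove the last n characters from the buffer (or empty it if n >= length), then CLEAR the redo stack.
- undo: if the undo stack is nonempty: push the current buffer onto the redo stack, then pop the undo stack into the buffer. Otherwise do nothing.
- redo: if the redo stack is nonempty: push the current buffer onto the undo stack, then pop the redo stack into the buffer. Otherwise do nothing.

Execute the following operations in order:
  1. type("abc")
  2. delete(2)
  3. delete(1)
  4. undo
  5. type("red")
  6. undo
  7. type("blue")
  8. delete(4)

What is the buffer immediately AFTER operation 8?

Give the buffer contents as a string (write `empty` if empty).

Answer: a

Derivation:
After op 1 (type): buf='abc' undo_depth=1 redo_depth=0
After op 2 (delete): buf='a' undo_depth=2 redo_depth=0
After op 3 (delete): buf='(empty)' undo_depth=3 redo_depth=0
After op 4 (undo): buf='a' undo_depth=2 redo_depth=1
After op 5 (type): buf='ared' undo_depth=3 redo_depth=0
After op 6 (undo): buf='a' undo_depth=2 redo_depth=1
After op 7 (type): buf='ablue' undo_depth=3 redo_depth=0
After op 8 (delete): buf='a' undo_depth=4 redo_depth=0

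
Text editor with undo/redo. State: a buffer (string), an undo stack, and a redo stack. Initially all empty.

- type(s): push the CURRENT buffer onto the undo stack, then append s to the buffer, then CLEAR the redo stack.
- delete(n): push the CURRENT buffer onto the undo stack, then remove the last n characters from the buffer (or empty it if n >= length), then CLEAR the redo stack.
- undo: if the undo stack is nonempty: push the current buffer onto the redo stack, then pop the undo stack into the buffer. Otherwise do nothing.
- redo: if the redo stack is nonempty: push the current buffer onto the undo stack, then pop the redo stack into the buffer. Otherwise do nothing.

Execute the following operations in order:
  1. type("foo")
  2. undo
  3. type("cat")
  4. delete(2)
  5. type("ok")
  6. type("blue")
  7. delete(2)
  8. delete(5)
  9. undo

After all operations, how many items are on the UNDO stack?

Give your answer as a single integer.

After op 1 (type): buf='foo' undo_depth=1 redo_depth=0
After op 2 (undo): buf='(empty)' undo_depth=0 redo_depth=1
After op 3 (type): buf='cat' undo_depth=1 redo_depth=0
After op 4 (delete): buf='c' undo_depth=2 redo_depth=0
After op 5 (type): buf='cok' undo_depth=3 redo_depth=0
After op 6 (type): buf='cokblue' undo_depth=4 redo_depth=0
After op 7 (delete): buf='cokbl' undo_depth=5 redo_depth=0
After op 8 (delete): buf='(empty)' undo_depth=6 redo_depth=0
After op 9 (undo): buf='cokbl' undo_depth=5 redo_depth=1

Answer: 5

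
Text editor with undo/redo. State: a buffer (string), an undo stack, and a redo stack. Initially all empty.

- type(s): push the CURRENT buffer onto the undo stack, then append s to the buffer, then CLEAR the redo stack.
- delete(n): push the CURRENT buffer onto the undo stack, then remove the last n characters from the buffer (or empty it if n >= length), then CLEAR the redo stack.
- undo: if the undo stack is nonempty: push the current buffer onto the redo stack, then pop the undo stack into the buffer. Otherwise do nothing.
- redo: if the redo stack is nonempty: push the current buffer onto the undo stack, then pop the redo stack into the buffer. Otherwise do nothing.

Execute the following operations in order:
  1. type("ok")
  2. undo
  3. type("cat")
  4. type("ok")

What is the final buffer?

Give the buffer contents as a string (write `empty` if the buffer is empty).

Answer: catok

Derivation:
After op 1 (type): buf='ok' undo_depth=1 redo_depth=0
After op 2 (undo): buf='(empty)' undo_depth=0 redo_depth=1
After op 3 (type): buf='cat' undo_depth=1 redo_depth=0
After op 4 (type): buf='catok' undo_depth=2 redo_depth=0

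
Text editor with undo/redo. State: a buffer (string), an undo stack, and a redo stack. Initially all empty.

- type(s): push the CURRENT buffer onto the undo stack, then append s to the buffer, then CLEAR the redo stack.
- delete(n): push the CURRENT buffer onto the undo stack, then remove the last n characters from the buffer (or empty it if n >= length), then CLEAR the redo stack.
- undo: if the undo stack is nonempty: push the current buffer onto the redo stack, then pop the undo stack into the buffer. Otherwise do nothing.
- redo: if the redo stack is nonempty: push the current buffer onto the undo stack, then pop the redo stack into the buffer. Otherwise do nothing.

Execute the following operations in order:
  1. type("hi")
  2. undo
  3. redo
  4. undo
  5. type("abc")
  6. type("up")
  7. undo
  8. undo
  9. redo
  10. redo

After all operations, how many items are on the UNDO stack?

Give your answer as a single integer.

Answer: 2

Derivation:
After op 1 (type): buf='hi' undo_depth=1 redo_depth=0
After op 2 (undo): buf='(empty)' undo_depth=0 redo_depth=1
After op 3 (redo): buf='hi' undo_depth=1 redo_depth=0
After op 4 (undo): buf='(empty)' undo_depth=0 redo_depth=1
After op 5 (type): buf='abc' undo_depth=1 redo_depth=0
After op 6 (type): buf='abcup' undo_depth=2 redo_depth=0
After op 7 (undo): buf='abc' undo_depth=1 redo_depth=1
After op 8 (undo): buf='(empty)' undo_depth=0 redo_depth=2
After op 9 (redo): buf='abc' undo_depth=1 redo_depth=1
After op 10 (redo): buf='abcup' undo_depth=2 redo_depth=0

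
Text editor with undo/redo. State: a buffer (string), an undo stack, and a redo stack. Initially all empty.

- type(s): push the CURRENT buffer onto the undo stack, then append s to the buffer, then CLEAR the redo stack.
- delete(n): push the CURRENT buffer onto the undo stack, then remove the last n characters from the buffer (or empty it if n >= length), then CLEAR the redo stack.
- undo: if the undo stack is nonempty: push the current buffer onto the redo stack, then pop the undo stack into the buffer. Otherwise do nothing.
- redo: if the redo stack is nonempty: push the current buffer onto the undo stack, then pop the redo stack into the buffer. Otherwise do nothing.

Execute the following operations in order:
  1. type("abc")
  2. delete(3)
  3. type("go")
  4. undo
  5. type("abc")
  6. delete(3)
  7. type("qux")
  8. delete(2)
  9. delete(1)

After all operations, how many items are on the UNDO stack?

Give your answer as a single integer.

Answer: 7

Derivation:
After op 1 (type): buf='abc' undo_depth=1 redo_depth=0
After op 2 (delete): buf='(empty)' undo_depth=2 redo_depth=0
After op 3 (type): buf='go' undo_depth=3 redo_depth=0
After op 4 (undo): buf='(empty)' undo_depth=2 redo_depth=1
After op 5 (type): buf='abc' undo_depth=3 redo_depth=0
After op 6 (delete): buf='(empty)' undo_depth=4 redo_depth=0
After op 7 (type): buf='qux' undo_depth=5 redo_depth=0
After op 8 (delete): buf='q' undo_depth=6 redo_depth=0
After op 9 (delete): buf='(empty)' undo_depth=7 redo_depth=0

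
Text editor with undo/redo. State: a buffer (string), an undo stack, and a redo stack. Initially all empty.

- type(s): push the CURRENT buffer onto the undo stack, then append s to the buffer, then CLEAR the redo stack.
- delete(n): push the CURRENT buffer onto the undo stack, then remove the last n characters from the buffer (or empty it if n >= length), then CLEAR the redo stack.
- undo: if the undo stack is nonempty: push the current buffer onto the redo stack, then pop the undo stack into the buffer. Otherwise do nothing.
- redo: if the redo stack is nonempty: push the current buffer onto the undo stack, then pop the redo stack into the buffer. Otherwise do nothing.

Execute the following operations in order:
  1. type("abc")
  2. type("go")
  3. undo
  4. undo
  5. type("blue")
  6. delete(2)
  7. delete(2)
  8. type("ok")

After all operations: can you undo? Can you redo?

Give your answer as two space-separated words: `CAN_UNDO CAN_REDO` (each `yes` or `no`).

After op 1 (type): buf='abc' undo_depth=1 redo_depth=0
After op 2 (type): buf='abcgo' undo_depth=2 redo_depth=0
After op 3 (undo): buf='abc' undo_depth=1 redo_depth=1
After op 4 (undo): buf='(empty)' undo_depth=0 redo_depth=2
After op 5 (type): buf='blue' undo_depth=1 redo_depth=0
After op 6 (delete): buf='bl' undo_depth=2 redo_depth=0
After op 7 (delete): buf='(empty)' undo_depth=3 redo_depth=0
After op 8 (type): buf='ok' undo_depth=4 redo_depth=0

Answer: yes no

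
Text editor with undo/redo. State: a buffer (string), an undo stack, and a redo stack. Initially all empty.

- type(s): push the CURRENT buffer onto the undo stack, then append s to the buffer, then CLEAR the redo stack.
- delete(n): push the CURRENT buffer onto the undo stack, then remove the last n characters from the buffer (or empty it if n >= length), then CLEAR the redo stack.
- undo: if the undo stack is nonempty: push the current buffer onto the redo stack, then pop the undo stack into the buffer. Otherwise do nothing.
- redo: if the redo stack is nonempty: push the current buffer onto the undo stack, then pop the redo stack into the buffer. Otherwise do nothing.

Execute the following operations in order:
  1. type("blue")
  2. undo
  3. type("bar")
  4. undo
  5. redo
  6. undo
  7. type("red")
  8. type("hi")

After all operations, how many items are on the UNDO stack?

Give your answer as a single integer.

After op 1 (type): buf='blue' undo_depth=1 redo_depth=0
After op 2 (undo): buf='(empty)' undo_depth=0 redo_depth=1
After op 3 (type): buf='bar' undo_depth=1 redo_depth=0
After op 4 (undo): buf='(empty)' undo_depth=0 redo_depth=1
After op 5 (redo): buf='bar' undo_depth=1 redo_depth=0
After op 6 (undo): buf='(empty)' undo_depth=0 redo_depth=1
After op 7 (type): buf='red' undo_depth=1 redo_depth=0
After op 8 (type): buf='redhi' undo_depth=2 redo_depth=0

Answer: 2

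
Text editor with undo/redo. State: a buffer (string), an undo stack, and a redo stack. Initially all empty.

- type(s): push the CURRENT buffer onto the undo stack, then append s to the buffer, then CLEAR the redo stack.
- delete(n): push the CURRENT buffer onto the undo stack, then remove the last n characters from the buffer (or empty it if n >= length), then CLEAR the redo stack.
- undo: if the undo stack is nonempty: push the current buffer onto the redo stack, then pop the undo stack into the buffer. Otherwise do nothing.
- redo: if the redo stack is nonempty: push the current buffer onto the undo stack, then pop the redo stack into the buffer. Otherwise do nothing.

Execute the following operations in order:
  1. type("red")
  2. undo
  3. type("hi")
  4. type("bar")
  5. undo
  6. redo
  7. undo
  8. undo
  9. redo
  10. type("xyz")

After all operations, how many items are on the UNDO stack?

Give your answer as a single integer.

Answer: 2

Derivation:
After op 1 (type): buf='red' undo_depth=1 redo_depth=0
After op 2 (undo): buf='(empty)' undo_depth=0 redo_depth=1
After op 3 (type): buf='hi' undo_depth=1 redo_depth=0
After op 4 (type): buf='hibar' undo_depth=2 redo_depth=0
After op 5 (undo): buf='hi' undo_depth=1 redo_depth=1
After op 6 (redo): buf='hibar' undo_depth=2 redo_depth=0
After op 7 (undo): buf='hi' undo_depth=1 redo_depth=1
After op 8 (undo): buf='(empty)' undo_depth=0 redo_depth=2
After op 9 (redo): buf='hi' undo_depth=1 redo_depth=1
After op 10 (type): buf='hixyz' undo_depth=2 redo_depth=0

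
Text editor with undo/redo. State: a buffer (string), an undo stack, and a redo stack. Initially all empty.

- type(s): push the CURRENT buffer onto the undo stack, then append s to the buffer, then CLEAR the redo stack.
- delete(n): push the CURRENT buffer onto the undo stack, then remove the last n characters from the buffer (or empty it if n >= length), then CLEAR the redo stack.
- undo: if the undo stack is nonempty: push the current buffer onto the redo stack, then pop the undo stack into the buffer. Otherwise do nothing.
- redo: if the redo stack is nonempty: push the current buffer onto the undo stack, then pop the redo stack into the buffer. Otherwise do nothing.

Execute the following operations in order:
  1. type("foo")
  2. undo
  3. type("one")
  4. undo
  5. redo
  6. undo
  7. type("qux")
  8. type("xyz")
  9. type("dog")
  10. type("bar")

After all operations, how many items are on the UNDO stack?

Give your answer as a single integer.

After op 1 (type): buf='foo' undo_depth=1 redo_depth=0
After op 2 (undo): buf='(empty)' undo_depth=0 redo_depth=1
After op 3 (type): buf='one' undo_depth=1 redo_depth=0
After op 4 (undo): buf='(empty)' undo_depth=0 redo_depth=1
After op 5 (redo): buf='one' undo_depth=1 redo_depth=0
After op 6 (undo): buf='(empty)' undo_depth=0 redo_depth=1
After op 7 (type): buf='qux' undo_depth=1 redo_depth=0
After op 8 (type): buf='quxxyz' undo_depth=2 redo_depth=0
After op 9 (type): buf='quxxyzdog' undo_depth=3 redo_depth=0
After op 10 (type): buf='quxxyzdogbar' undo_depth=4 redo_depth=0

Answer: 4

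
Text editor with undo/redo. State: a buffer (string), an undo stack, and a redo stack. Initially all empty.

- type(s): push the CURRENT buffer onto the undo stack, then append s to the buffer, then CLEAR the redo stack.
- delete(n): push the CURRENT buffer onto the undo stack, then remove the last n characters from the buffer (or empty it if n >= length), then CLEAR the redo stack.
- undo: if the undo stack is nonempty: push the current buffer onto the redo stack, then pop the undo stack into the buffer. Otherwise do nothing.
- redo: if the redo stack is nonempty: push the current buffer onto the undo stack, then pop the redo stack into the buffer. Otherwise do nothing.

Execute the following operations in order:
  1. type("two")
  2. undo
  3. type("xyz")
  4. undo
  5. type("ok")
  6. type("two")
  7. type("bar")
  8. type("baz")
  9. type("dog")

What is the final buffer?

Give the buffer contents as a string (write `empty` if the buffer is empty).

Answer: oktwobarbazdog

Derivation:
After op 1 (type): buf='two' undo_depth=1 redo_depth=0
After op 2 (undo): buf='(empty)' undo_depth=0 redo_depth=1
After op 3 (type): buf='xyz' undo_depth=1 redo_depth=0
After op 4 (undo): buf='(empty)' undo_depth=0 redo_depth=1
After op 5 (type): buf='ok' undo_depth=1 redo_depth=0
After op 6 (type): buf='oktwo' undo_depth=2 redo_depth=0
After op 7 (type): buf='oktwobar' undo_depth=3 redo_depth=0
After op 8 (type): buf='oktwobarbaz' undo_depth=4 redo_depth=0
After op 9 (type): buf='oktwobarbazdog' undo_depth=5 redo_depth=0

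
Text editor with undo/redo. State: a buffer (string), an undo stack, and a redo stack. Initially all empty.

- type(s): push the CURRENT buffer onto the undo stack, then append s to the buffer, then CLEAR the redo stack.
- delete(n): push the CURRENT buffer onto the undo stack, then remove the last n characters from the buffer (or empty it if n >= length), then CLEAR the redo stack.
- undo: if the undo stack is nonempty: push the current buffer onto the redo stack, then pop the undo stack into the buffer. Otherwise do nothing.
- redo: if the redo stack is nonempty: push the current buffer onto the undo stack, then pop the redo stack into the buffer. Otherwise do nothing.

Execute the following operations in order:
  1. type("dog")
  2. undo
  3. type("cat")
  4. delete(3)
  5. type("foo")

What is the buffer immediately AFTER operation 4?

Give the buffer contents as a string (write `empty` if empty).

After op 1 (type): buf='dog' undo_depth=1 redo_depth=0
After op 2 (undo): buf='(empty)' undo_depth=0 redo_depth=1
After op 3 (type): buf='cat' undo_depth=1 redo_depth=0
After op 4 (delete): buf='(empty)' undo_depth=2 redo_depth=0

Answer: empty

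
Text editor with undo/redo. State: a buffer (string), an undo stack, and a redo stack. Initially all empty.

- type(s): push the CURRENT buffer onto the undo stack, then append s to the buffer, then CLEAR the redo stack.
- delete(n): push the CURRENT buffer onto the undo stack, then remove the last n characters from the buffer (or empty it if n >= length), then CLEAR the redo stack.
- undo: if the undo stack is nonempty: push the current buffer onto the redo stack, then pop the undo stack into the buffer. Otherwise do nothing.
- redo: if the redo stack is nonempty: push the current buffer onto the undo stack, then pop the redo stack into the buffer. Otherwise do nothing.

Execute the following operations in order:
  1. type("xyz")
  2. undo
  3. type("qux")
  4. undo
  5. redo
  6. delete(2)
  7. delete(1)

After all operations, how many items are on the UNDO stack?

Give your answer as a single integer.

Answer: 3

Derivation:
After op 1 (type): buf='xyz' undo_depth=1 redo_depth=0
After op 2 (undo): buf='(empty)' undo_depth=0 redo_depth=1
After op 3 (type): buf='qux' undo_depth=1 redo_depth=0
After op 4 (undo): buf='(empty)' undo_depth=0 redo_depth=1
After op 5 (redo): buf='qux' undo_depth=1 redo_depth=0
After op 6 (delete): buf='q' undo_depth=2 redo_depth=0
After op 7 (delete): buf='(empty)' undo_depth=3 redo_depth=0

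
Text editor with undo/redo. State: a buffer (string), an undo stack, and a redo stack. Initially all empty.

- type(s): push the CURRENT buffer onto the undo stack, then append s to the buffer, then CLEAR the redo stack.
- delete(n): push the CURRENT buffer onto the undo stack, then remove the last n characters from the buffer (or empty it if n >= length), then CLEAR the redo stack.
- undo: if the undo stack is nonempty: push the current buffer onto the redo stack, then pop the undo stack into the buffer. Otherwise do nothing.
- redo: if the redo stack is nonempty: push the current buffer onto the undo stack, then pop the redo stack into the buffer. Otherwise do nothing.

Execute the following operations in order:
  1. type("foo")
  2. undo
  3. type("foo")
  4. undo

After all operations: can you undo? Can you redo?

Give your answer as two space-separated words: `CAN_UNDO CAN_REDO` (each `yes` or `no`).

Answer: no yes

Derivation:
After op 1 (type): buf='foo' undo_depth=1 redo_depth=0
After op 2 (undo): buf='(empty)' undo_depth=0 redo_depth=1
After op 3 (type): buf='foo' undo_depth=1 redo_depth=0
After op 4 (undo): buf='(empty)' undo_depth=0 redo_depth=1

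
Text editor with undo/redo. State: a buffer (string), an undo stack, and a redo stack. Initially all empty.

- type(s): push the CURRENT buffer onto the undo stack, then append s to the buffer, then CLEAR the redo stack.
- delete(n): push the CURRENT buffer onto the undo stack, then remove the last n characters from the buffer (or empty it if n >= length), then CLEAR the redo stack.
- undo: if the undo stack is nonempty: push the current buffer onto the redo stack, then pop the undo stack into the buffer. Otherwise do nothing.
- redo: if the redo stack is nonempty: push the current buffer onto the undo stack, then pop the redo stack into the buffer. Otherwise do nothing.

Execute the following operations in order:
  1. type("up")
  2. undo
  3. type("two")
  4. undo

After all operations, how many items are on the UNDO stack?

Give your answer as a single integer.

Answer: 0

Derivation:
After op 1 (type): buf='up' undo_depth=1 redo_depth=0
After op 2 (undo): buf='(empty)' undo_depth=0 redo_depth=1
After op 3 (type): buf='two' undo_depth=1 redo_depth=0
After op 4 (undo): buf='(empty)' undo_depth=0 redo_depth=1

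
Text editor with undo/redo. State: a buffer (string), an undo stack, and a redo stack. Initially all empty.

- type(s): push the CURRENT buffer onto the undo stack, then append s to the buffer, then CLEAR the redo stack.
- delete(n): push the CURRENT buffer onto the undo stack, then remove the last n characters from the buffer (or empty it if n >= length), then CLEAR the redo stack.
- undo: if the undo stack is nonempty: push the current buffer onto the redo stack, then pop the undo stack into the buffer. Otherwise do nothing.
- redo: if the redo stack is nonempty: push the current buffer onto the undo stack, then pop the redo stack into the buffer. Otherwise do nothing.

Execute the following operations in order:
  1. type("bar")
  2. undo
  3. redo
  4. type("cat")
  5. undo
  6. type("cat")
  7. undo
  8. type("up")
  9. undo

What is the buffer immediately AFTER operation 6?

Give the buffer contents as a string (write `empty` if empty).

After op 1 (type): buf='bar' undo_depth=1 redo_depth=0
After op 2 (undo): buf='(empty)' undo_depth=0 redo_depth=1
After op 3 (redo): buf='bar' undo_depth=1 redo_depth=0
After op 4 (type): buf='barcat' undo_depth=2 redo_depth=0
After op 5 (undo): buf='bar' undo_depth=1 redo_depth=1
After op 6 (type): buf='barcat' undo_depth=2 redo_depth=0

Answer: barcat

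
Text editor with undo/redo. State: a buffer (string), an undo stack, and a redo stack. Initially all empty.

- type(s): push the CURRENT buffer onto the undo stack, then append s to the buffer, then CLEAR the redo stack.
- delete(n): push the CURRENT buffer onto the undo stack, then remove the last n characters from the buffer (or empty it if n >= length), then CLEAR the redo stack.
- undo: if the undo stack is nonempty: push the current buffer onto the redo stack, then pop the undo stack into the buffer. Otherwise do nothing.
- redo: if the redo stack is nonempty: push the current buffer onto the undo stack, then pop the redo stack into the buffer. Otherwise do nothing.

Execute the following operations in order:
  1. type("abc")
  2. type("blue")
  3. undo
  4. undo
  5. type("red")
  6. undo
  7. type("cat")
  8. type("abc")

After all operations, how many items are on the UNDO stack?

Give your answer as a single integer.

After op 1 (type): buf='abc' undo_depth=1 redo_depth=0
After op 2 (type): buf='abcblue' undo_depth=2 redo_depth=0
After op 3 (undo): buf='abc' undo_depth=1 redo_depth=1
After op 4 (undo): buf='(empty)' undo_depth=0 redo_depth=2
After op 5 (type): buf='red' undo_depth=1 redo_depth=0
After op 6 (undo): buf='(empty)' undo_depth=0 redo_depth=1
After op 7 (type): buf='cat' undo_depth=1 redo_depth=0
After op 8 (type): buf='catabc' undo_depth=2 redo_depth=0

Answer: 2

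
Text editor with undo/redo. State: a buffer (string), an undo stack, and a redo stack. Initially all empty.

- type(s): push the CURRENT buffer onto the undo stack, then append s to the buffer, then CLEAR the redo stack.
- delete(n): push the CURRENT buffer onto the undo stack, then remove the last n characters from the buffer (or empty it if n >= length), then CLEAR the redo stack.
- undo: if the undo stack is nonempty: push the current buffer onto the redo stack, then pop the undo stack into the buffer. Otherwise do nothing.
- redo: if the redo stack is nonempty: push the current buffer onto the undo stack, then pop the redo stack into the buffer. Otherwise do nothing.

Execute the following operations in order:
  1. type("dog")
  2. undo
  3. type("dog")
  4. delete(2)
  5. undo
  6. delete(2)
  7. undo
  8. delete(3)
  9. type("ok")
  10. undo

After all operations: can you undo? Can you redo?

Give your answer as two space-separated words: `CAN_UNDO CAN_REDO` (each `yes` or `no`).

After op 1 (type): buf='dog' undo_depth=1 redo_depth=0
After op 2 (undo): buf='(empty)' undo_depth=0 redo_depth=1
After op 3 (type): buf='dog' undo_depth=1 redo_depth=0
After op 4 (delete): buf='d' undo_depth=2 redo_depth=0
After op 5 (undo): buf='dog' undo_depth=1 redo_depth=1
After op 6 (delete): buf='d' undo_depth=2 redo_depth=0
After op 7 (undo): buf='dog' undo_depth=1 redo_depth=1
After op 8 (delete): buf='(empty)' undo_depth=2 redo_depth=0
After op 9 (type): buf='ok' undo_depth=3 redo_depth=0
After op 10 (undo): buf='(empty)' undo_depth=2 redo_depth=1

Answer: yes yes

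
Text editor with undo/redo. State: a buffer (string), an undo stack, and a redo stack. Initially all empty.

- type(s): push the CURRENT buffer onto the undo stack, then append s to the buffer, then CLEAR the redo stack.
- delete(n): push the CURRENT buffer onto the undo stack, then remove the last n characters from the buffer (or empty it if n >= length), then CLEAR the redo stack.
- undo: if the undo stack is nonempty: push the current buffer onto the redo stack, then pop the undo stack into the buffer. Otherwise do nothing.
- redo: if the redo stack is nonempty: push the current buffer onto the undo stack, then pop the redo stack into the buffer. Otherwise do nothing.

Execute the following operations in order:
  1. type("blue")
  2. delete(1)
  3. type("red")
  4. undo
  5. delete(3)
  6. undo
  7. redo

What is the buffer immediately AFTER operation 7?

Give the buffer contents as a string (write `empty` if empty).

Answer: empty

Derivation:
After op 1 (type): buf='blue' undo_depth=1 redo_depth=0
After op 2 (delete): buf='blu' undo_depth=2 redo_depth=0
After op 3 (type): buf='blured' undo_depth=3 redo_depth=0
After op 4 (undo): buf='blu' undo_depth=2 redo_depth=1
After op 5 (delete): buf='(empty)' undo_depth=3 redo_depth=0
After op 6 (undo): buf='blu' undo_depth=2 redo_depth=1
After op 7 (redo): buf='(empty)' undo_depth=3 redo_depth=0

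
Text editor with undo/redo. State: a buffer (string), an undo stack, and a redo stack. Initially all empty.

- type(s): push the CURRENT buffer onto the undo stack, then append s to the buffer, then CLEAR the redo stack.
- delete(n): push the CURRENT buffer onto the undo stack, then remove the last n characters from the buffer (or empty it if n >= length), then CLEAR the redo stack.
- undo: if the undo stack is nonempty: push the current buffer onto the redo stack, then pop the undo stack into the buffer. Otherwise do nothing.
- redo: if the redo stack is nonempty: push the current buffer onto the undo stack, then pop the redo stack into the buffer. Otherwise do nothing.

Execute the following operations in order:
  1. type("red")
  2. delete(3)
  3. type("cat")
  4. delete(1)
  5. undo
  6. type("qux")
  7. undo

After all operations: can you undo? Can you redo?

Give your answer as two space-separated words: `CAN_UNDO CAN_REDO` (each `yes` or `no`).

After op 1 (type): buf='red' undo_depth=1 redo_depth=0
After op 2 (delete): buf='(empty)' undo_depth=2 redo_depth=0
After op 3 (type): buf='cat' undo_depth=3 redo_depth=0
After op 4 (delete): buf='ca' undo_depth=4 redo_depth=0
After op 5 (undo): buf='cat' undo_depth=3 redo_depth=1
After op 6 (type): buf='catqux' undo_depth=4 redo_depth=0
After op 7 (undo): buf='cat' undo_depth=3 redo_depth=1

Answer: yes yes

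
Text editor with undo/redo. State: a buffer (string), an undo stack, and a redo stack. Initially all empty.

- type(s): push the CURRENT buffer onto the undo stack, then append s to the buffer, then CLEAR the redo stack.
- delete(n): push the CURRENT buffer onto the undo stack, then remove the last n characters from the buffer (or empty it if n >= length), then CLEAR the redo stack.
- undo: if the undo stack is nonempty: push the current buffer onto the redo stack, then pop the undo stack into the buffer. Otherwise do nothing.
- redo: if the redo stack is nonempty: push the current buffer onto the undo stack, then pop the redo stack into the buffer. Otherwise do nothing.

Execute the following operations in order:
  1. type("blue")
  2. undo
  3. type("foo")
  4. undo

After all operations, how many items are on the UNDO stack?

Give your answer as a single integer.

After op 1 (type): buf='blue' undo_depth=1 redo_depth=0
After op 2 (undo): buf='(empty)' undo_depth=0 redo_depth=1
After op 3 (type): buf='foo' undo_depth=1 redo_depth=0
After op 4 (undo): buf='(empty)' undo_depth=0 redo_depth=1

Answer: 0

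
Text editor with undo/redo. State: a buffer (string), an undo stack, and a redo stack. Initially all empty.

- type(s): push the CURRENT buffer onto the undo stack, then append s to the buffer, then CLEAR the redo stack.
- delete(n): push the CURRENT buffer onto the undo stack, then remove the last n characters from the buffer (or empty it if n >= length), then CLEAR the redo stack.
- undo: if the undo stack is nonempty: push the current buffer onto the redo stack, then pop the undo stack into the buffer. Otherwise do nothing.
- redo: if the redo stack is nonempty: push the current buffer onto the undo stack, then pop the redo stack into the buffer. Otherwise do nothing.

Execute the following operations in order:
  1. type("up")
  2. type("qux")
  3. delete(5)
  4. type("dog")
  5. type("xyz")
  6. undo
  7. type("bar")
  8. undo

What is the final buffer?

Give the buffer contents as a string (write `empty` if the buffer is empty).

Answer: dog

Derivation:
After op 1 (type): buf='up' undo_depth=1 redo_depth=0
After op 2 (type): buf='upqux' undo_depth=2 redo_depth=0
After op 3 (delete): buf='(empty)' undo_depth=3 redo_depth=0
After op 4 (type): buf='dog' undo_depth=4 redo_depth=0
After op 5 (type): buf='dogxyz' undo_depth=5 redo_depth=0
After op 6 (undo): buf='dog' undo_depth=4 redo_depth=1
After op 7 (type): buf='dogbar' undo_depth=5 redo_depth=0
After op 8 (undo): buf='dog' undo_depth=4 redo_depth=1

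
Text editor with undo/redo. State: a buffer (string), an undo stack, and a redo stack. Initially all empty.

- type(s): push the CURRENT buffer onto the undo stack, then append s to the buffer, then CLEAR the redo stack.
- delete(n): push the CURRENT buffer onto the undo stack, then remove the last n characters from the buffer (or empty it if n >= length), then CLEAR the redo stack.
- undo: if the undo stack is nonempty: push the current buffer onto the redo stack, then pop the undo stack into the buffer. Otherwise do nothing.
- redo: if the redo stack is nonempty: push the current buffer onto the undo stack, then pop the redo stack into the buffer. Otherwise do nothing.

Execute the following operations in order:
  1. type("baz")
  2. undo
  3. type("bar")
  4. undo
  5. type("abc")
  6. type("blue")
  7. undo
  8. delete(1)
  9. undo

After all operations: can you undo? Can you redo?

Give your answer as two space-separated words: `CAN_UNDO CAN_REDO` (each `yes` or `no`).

Answer: yes yes

Derivation:
After op 1 (type): buf='baz' undo_depth=1 redo_depth=0
After op 2 (undo): buf='(empty)' undo_depth=0 redo_depth=1
After op 3 (type): buf='bar' undo_depth=1 redo_depth=0
After op 4 (undo): buf='(empty)' undo_depth=0 redo_depth=1
After op 5 (type): buf='abc' undo_depth=1 redo_depth=0
After op 6 (type): buf='abcblue' undo_depth=2 redo_depth=0
After op 7 (undo): buf='abc' undo_depth=1 redo_depth=1
After op 8 (delete): buf='ab' undo_depth=2 redo_depth=0
After op 9 (undo): buf='abc' undo_depth=1 redo_depth=1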